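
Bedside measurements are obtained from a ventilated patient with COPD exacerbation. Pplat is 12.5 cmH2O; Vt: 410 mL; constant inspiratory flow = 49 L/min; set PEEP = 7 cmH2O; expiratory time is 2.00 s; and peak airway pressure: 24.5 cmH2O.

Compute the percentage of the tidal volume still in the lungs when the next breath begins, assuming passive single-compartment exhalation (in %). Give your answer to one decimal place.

16.1

Flow: 49 L/min ÷ 60 = 0.8167 L/s.
R = (PIP − Pplat)/V̇ = (24.5 − 12.5) / 0.8167 = 12.0/0.8167 = 14.693 cmH2O·s/L.
C = Vt/(Pplat − PEEP) = 410.0 / (12.5 − 7) = 410.0/5.5 = 74.545 mL/cmH2O.
τ = R × C = 14.693 × 0.07455 L/cmH2O = 1.095 s.
Fraction remaining at end-expiration = e^(−Te/τ) = e^(−2.00/1.095) = 0.161 → 16.1%.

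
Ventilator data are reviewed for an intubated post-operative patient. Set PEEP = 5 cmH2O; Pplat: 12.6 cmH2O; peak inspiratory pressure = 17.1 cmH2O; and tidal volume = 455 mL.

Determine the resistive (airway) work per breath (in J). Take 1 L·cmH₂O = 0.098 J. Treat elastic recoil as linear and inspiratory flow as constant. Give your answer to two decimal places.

With constant inspiratory flow the resistive pressure is constant at PIP − Pplat = 17.1 − 12.6 = 4.5 cmH2O, so resistive work = 4.5 × 0.455 = 2.048 L·cmH2O.
× 0.098 J/(L·cmH2O) → 0.2007 J.

0.20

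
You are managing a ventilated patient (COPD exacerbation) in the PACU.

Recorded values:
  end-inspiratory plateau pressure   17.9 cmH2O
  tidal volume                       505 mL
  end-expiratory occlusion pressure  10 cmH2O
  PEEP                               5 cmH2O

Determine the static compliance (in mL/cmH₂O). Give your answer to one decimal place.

63.9

End-expiratory occlusion gives total PEEP = 10 cmH2O (intrinsic PEEP = 10 − 5 = 5). Use total PEEP for the elastic gradient.
Cstat = Vt / (Pplat − PEEPtotal) = 505 / (17.9 − 10) = 505 / 7.9 = 63.924 mL/cmH2O.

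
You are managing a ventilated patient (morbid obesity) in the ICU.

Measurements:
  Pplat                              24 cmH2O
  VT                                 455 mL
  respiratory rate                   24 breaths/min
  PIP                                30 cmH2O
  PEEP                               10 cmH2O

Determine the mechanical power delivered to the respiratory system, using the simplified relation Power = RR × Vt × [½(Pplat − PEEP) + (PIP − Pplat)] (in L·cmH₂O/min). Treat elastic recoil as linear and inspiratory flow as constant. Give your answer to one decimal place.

Per-breath work = Vt × [½(Pplat−PEEP) + (PIP−Pplat)] = 0.455 × [0.5×14.0 + 6.0] = 0.455 × 13.0 = 5.915 L·cmH2O.
Power = 24 × 5.915 = 141.96 L·cmH2O/min.

142.0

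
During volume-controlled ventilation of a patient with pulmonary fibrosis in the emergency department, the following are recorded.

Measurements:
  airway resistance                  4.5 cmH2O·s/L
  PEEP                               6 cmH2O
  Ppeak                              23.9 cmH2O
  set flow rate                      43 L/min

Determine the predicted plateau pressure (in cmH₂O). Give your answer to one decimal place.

20.7

Flow: 43 L/min ÷ 60 = 0.7167 L/s.
Pplat = PIP − Raw × flow = 23.9 − 4.5 × 0.7167 = 23.9 − 3.225 = 20.675 cmH2O.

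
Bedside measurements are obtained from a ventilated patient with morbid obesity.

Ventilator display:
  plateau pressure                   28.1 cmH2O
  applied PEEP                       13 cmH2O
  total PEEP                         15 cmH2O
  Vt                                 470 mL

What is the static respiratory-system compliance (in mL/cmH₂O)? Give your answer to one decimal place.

35.9

End-expiratory occlusion gives total PEEP = 15 cmH2O (intrinsic PEEP = 15 − 13 = 2). Use total PEEP for the elastic gradient.
Cstat = Vt / (Pplat − PEEPtotal) = 470 / (28.1 − 15) = 470 / 13.1 = 35.878 mL/cmH2O.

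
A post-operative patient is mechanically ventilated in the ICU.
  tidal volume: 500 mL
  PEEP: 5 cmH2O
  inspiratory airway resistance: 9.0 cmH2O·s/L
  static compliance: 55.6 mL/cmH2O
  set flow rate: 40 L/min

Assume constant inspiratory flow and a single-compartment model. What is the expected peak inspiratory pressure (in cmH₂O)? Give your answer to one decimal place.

20.0

Flow: 40 L/min ÷ 60 = 0.6667 L/s.
Equation of motion (constant flow): PIP = Vt/C + R·V̇ + PEEP.
PIP = 500/55.6 + 9.0×0.6667 + 5 = 8.993 + 6.0 + 5 = 19.993 cmH2O.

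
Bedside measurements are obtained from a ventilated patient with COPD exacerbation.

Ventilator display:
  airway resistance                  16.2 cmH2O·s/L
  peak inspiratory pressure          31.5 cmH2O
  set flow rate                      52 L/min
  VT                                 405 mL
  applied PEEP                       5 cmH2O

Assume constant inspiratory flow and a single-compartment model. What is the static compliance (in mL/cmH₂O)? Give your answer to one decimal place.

Flow: 52 L/min ÷ 60 = 0.8667 L/s.
Equation of motion (constant flow): PIP = Vt/C + R·V̇ + PEEP.
Vt/C = PIP − R·V̇ − PEEP = 31.5 − 16.2×0.8667 − 5 = 31.5 − 14.041 − 5 = 12.459 cmH2O.
C = Vt / 12.459 = 405 / 12.459 = 32.507 mL/cmH2O.

32.5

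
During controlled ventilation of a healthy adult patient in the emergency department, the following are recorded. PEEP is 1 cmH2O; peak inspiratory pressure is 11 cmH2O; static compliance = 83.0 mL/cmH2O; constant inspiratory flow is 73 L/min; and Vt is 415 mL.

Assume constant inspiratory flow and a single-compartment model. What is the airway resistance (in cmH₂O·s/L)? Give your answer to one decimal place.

4.1

Flow: 73 L/min ÷ 60 = 1.2167 L/s.
Equation of motion (constant flow): PIP = Vt/C + R·V̇ + PEEP.
R·V̇ = PIP − Vt/C − PEEP = 11 − 415/83.0 − 1 = 11 − 5.0 − 1 = 5.0 cmH2O.
R = 5.0 / 1.2167 = 4.109 cmH2O·s/L.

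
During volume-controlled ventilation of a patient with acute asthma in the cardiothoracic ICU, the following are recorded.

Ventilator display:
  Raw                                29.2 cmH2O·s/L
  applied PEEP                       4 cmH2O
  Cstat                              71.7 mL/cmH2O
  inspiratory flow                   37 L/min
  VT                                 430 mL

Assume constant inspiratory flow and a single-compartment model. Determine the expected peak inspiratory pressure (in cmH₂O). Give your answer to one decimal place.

Flow: 37 L/min ÷ 60 = 0.6167 L/s.
Equation of motion (constant flow): PIP = Vt/C + R·V̇ + PEEP.
PIP = 430/71.7 + 29.2×0.6167 + 4 = 5.997 + 18.008 + 4 = 28.005 cmH2O.

28.0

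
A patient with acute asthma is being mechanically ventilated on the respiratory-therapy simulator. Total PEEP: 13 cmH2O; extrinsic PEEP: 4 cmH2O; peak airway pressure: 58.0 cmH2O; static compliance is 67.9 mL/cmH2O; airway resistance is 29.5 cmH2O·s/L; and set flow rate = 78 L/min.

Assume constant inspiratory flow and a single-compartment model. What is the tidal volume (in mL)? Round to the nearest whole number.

452

Flow: 78 L/min ÷ 60 = 1.3 L/s.
Total PEEP = 13 cmH2O (set 4 + intrinsic 9); this is the baseline alveolar pressure.
Equation of motion (constant flow): PIP = Vt/C + R·V̇ + PEEP.
Vt/C = PIP − R·V̇ − PEEP = 58.0 − 38.35 − 13 = 6.65 cmH2O.
Vt = C × 6.65 = 67.9 × 6.65 = 451.54 mL.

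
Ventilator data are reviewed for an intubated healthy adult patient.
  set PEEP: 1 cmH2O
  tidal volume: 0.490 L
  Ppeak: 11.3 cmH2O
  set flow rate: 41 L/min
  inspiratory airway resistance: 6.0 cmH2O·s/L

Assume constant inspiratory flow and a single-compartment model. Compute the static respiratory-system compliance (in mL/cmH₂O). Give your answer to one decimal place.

79.0

Flow: 41 L/min ÷ 60 = 0.6833 L/s.
Equation of motion (constant flow): PIP = Vt/C + R·V̇ + PEEP.
Vt/C = PIP − R·V̇ − PEEP = 11.3 − 6.0×0.6833 − 1 = 11.3 − 4.1 − 1 = 6.2 cmH2O.
C = Vt / 6.2 = 490 / 6.2 = 79.032 mL/cmH2O.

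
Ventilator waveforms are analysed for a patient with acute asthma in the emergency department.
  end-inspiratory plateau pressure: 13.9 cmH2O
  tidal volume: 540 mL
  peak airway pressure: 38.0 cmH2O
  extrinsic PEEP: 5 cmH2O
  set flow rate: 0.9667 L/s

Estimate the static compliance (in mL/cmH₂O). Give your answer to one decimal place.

60.7

Cstat = Vt / (Pplat − PEEP) = 540 / (13.9 − 5) = 540 / 8.9 = 60.674 mL/cmH2O.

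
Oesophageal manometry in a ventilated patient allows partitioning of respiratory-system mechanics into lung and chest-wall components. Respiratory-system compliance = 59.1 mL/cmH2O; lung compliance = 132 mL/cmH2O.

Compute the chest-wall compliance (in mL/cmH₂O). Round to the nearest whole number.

107

1/Ccw = 1/Crs − 1/CL.
1/Ccw = 1/59.1 − 1/132 = 0.009345.
Ccw = 107.01 mL/cmH2O.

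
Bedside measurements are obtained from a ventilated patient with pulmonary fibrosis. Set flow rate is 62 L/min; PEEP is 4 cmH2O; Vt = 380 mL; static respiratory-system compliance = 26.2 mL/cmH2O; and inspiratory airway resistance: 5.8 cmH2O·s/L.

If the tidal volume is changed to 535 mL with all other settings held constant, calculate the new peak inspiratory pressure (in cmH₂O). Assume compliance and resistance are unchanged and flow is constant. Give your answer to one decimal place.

30.4

Flow: 62 L/min ÷ 60 = 1.0333 L/s.
PIP = Vt/C + R·V̇ + PEEP (constant-flow equation of motion).
Only the elastic term changes: ΔPIP = ΔVt / C = (535 − 380) / 26.2 = 5.916 cmH2O.
Original PIP = 380/26.2 + 5.8×1.0333 + 4 = 24.497 cmH2O; new PIP = 24.497 + (5.916) = 30.413 cmH2O.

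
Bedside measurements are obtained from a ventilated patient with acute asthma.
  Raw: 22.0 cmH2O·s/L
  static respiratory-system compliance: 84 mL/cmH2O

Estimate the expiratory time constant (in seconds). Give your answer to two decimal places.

1.85

τ = R × C = 22.0 × 84 mL/cmH2O = 22.0 × 0.084 L/cmH2O = 1.848 s.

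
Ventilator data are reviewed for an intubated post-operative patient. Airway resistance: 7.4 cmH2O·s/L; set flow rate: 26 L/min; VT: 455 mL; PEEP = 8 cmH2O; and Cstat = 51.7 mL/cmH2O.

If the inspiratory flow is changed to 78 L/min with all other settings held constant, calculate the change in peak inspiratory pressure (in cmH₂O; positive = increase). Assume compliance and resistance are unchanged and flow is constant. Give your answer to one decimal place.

Flow: 26 L/min ÷ 60 = 0.4333 L/s.
New flow: 78 L/min ÷ 60 = 1.3 L/s.
PIP = Vt/C + R·V̇ + PEEP (constant-flow equation of motion).
Only the resistive term changes: ΔPIP = R × ΔV̇ = 7.4 × (1.3 − 0.4333) = 7.4 × 0.8667 = 6.414 cmH2O.

6.4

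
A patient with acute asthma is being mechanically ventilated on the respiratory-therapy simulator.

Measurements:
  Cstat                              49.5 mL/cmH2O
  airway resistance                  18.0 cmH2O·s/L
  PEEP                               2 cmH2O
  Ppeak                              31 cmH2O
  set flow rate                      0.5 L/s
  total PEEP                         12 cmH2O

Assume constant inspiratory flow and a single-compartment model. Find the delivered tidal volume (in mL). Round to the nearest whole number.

495

Total PEEP = 12 cmH2O (set 2 + intrinsic 10); this is the baseline alveolar pressure.
Equation of motion (constant flow): PIP = Vt/C + R·V̇ + PEEP.
Vt/C = PIP − R·V̇ − PEEP = 31 − 9.0 − 12 = 10.0 cmH2O.
Vt = C × 10.0 = 49.5 × 10.0 = 495.0 mL.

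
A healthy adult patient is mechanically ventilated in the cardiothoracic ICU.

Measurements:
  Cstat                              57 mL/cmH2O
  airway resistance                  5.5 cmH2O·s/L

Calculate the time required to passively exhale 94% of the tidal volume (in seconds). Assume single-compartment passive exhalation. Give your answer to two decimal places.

0.88

τ = R × C = 5.5 × 57 mL/cmH2O = 5.5 × 0.057 L/cmH2O = 0.3135 s.
Exhaled fraction f = 1 − e^(−t/τ) → t = −τ·ln(1 − f) = −0.3135·ln(0.06) = 0.882 s.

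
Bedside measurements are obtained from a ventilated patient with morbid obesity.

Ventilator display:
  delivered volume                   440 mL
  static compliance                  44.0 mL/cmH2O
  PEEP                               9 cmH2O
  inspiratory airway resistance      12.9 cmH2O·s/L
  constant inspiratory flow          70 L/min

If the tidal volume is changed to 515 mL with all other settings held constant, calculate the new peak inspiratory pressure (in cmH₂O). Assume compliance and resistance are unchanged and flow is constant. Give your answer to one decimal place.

35.8

Flow: 70 L/min ÷ 60 = 1.1667 L/s.
PIP = Vt/C + R·V̇ + PEEP (constant-flow equation of motion).
Only the elastic term changes: ΔPIP = ΔVt / C = (515 − 440) / 44.0 = 1.705 cmH2O.
Original PIP = 440/44.0 + 12.9×1.1667 + 9 = 34.05 cmH2O; new PIP = 34.05 + (1.705) = 35.755 cmH2O.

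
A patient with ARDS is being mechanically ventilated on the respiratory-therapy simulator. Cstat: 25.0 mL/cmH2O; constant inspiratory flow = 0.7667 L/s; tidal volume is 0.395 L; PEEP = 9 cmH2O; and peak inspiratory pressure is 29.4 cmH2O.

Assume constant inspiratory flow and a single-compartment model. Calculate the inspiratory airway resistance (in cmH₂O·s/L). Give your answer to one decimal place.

6.0

Equation of motion (constant flow): PIP = Vt/C + R·V̇ + PEEP.
R·V̇ = PIP − Vt/C − PEEP = 29.4 − 395/25.0 − 9 = 29.4 − 15.8 − 9 = 4.6 cmH2O.
R = 4.6 / 0.7667 = 6.0 cmH2O·s/L.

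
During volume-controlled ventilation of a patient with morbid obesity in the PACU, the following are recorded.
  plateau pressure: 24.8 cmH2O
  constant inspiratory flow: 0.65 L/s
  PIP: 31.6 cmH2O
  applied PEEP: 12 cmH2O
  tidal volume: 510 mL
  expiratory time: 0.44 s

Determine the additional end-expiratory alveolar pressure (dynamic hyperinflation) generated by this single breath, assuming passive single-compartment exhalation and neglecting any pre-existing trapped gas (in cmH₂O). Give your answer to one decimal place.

R = (PIP − Pplat)/V̇ = (31.6 − 24.8) / 0.65 = 6.8/0.65 = 10.462 cmH2O·s/L.
C = Vt/(Pplat − PEEP) = 510.0 / (24.8 − 12) = 510.0/12.8 = 39.844 mL/cmH2O.
τ = R × C = 10.462 × 0.03984 L/cmH2O = 0.4168 s.
Fraction remaining = e^(−Te/τ) = e^(−0.44/0.4168) = 0.348; trapped volume = 510.0 × 0.348 = 177.48 mL.
Additional alveolar pressure from trapping ≈ V_trapped / C = 177.48 / 39.844 = 4.454 cmH2O.

4.5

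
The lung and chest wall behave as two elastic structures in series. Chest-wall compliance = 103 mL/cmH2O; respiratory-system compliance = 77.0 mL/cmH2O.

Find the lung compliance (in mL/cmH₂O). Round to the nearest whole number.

305

1/CL = 1/Crs − 1/Ccw.
1/CL = 1/77.0 − 1/103 = 0.003278.
CL = 305.06 mL/cmH2O.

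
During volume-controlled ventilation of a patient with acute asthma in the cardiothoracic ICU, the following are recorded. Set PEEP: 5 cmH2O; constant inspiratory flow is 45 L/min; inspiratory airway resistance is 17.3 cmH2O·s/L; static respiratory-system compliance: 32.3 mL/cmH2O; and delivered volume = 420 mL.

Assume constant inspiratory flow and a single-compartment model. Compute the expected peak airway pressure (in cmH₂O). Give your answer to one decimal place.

31.0

Flow: 45 L/min ÷ 60 = 0.75 L/s.
Equation of motion (constant flow): PIP = Vt/C + R·V̇ + PEEP.
PIP = 420/32.3 + 17.3×0.75 + 5 = 13.003 + 12.975 + 5 = 30.978 cmH2O.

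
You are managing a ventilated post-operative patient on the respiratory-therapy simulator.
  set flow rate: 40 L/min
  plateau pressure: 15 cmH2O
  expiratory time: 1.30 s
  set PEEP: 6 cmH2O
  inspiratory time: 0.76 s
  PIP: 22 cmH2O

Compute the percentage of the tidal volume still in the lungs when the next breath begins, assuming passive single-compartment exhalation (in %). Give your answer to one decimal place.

Flow: 40 L/min ÷ 60 = 0.6667 L/s.
Vt = flow × Ti = 0.6667 L/s × 0.76 s × 1000 mL/L = 506.69 mL.
R = (PIP − Pplat)/V̇ = (22 − 15) / 0.6667 = 7.0/0.6667 = 10.499 cmH2O·s/L.
C = Vt/(Pplat − PEEP) = 506.69 / (15 − 6) = 506.69/9.0 = 56.299 mL/cmH2O.
τ = R × C = 10.499 × 0.0563 L/cmH2O = 0.5911 s.
Fraction remaining at end-expiration = e^(−Te/τ) = e^(−1.30/0.5911) = 0.1109 → 11.09%.

11.1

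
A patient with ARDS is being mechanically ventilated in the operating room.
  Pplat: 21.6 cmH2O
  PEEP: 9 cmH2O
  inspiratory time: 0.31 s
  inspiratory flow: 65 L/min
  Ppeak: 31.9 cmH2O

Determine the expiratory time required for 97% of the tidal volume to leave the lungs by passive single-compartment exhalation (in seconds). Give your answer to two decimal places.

Flow: 65 L/min ÷ 60 = 1.0833 L/s.
Vt = flow × Ti = 1.0833 L/s × 0.31 s × 1000 mL/L = 335.82 mL.
R = (PIP − Pplat)/V̇ = (31.9 − 21.6) / 1.0833 = 10.3/1.0833 = 9.508 cmH2O·s/L.
C = Vt/(Pplat − PEEP) = 335.82 / (21.6 − 9) = 335.82/12.6 = 26.652 mL/cmH2O.
τ = R × C = 9.508 × 0.02665 L/cmH2O = 0.2534 s.
t = −τ·ln(1 − 0.97) = −0.2534·ln(0.03) = 0.8886 s.

0.89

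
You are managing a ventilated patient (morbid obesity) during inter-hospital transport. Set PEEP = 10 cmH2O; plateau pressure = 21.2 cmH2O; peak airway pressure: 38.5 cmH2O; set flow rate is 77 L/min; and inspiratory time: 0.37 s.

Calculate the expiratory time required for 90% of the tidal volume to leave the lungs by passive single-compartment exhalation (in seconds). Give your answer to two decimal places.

1.32

Flow: 77 L/min ÷ 60 = 1.2833 L/s.
Vt = flow × Ti = 1.2833 L/s × 0.37 s × 1000 mL/L = 474.82 mL.
R = (PIP − Pplat)/V̇ = (38.5 − 21.2) / 1.2833 = 17.3/1.2833 = 13.481 cmH2O·s/L.
C = Vt/(Pplat − PEEP) = 474.82 / (21.2 − 10) = 474.82/11.2 = 42.395 mL/cmH2O.
τ = R × C = 13.481 × 0.0424 L/cmH2O = 0.5716 s.
t = −τ·ln(1 − 0.90) = −0.5716·ln(0.1) = 1.316 s.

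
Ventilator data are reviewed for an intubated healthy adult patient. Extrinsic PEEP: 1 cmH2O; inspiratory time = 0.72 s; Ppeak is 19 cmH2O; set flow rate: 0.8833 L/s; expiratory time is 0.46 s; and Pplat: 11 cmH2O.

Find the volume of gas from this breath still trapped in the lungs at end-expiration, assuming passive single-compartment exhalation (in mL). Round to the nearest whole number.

286

Vt = flow × Ti = 0.8833 L/s × 0.72 s × 1000 mL/L = 635.98 mL.
R = (PIP − Pplat)/V̇ = (19 − 11) / 0.8833 = 8.0/0.8833 = 9.057 cmH2O·s/L.
C = Vt/(Pplat − PEEP) = 635.98 / (11 − 1) = 635.98/10.0 = 63.598 mL/cmH2O.
τ = R × C = 9.057 × 0.0636 L/cmH2O = 0.576 s.
Fraction remaining = e^(−Te/τ) = e^(−0.46/0.576) = 0.45.
Trapped volume = 635.98 × 0.45 = 286.19 mL.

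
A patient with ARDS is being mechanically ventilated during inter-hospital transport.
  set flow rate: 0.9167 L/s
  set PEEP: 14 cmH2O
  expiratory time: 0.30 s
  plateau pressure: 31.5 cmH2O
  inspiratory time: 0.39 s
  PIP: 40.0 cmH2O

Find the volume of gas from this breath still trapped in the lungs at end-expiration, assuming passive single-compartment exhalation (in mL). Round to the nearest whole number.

73

Vt = flow × Ti = 0.9167 L/s × 0.39 s × 1000 mL/L = 357.51 mL.
R = (PIP − Pplat)/V̇ = (40.0 − 31.5) / 0.9167 = 8.5/0.9167 = 9.272 cmH2O·s/L.
C = Vt/(Pplat − PEEP) = 357.51 / (31.5 − 14) = 357.51/17.5 = 20.429 mL/cmH2O.
τ = R × C = 9.272 × 0.02043 L/cmH2O = 0.1894 s.
Fraction remaining = e^(−Te/τ) = e^(−0.30/0.1894) = 0.2052.
Trapped volume = 357.51 × 0.2052 = 73.361 mL.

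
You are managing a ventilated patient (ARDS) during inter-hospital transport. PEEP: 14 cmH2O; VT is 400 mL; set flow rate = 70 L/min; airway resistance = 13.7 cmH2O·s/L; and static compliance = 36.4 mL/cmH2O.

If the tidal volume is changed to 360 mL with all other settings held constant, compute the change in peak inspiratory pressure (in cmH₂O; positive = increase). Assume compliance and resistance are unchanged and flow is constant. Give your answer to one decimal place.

-1.1

PIP = Vt/C + R·V̇ + PEEP (constant-flow equation of motion).
Only the elastic term changes: ΔPIP = ΔVt / C = (360 − 400) / 36.4 = -1.099 cmH2O.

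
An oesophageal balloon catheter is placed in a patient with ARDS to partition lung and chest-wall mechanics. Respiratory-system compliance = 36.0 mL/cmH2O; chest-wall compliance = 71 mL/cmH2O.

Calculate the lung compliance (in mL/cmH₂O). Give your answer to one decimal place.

73.0

1/CL = 1/Crs − 1/Ccw.
1/CL = 1/36.0 − 1/71 = 0.01369.
CL = 73.046 mL/cmH2O.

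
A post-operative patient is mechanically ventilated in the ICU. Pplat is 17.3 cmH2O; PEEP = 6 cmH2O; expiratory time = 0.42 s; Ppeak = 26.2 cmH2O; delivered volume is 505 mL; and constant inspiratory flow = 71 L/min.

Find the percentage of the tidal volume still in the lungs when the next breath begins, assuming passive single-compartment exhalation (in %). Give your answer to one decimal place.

28.7

Flow: 71 L/min ÷ 60 = 1.1833 L/s.
R = (PIP − Pplat)/V̇ = (26.2 − 17.3) / 1.1833 = 8.9/1.1833 = 7.521 cmH2O·s/L.
C = Vt/(Pplat − PEEP) = 505.0 / (17.3 − 6) = 505.0/11.3 = 44.69 mL/cmH2O.
τ = R × C = 7.521 × 0.04469 L/cmH2O = 0.3361 s.
Fraction remaining at end-expiration = e^(−Te/τ) = e^(−0.42/0.3361) = 0.2866 → 28.66%.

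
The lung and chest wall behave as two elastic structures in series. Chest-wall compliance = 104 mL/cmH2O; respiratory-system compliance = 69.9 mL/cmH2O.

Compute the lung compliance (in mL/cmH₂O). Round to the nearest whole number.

1/CL = 1/Crs − 1/Ccw.
1/CL = 1/69.9 − 1/104 = 0.004691.
CL = 213.17 mL/cmH2O.

213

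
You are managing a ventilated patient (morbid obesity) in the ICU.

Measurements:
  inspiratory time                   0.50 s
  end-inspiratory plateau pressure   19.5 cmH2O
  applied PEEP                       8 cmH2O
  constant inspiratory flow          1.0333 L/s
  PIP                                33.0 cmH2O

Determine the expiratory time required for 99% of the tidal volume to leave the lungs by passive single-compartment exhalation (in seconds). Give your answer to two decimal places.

Vt = flow × Ti = 1.0333 L/s × 0.50 s × 1000 mL/L = 516.65 mL.
R = (PIP − Pplat)/V̇ = (33.0 − 19.5) / 1.0333 = 13.5/1.0333 = 13.065 cmH2O·s/L.
C = Vt/(Pplat − PEEP) = 516.65 / (19.5 − 8) = 516.65/11.5 = 44.926 mL/cmH2O.
τ = R × C = 13.065 × 0.04493 L/cmH2O = 0.587 s.
t = −τ·ln(1 − 0.99) = −0.587·ln(0.01) = 2.703 s.

2.70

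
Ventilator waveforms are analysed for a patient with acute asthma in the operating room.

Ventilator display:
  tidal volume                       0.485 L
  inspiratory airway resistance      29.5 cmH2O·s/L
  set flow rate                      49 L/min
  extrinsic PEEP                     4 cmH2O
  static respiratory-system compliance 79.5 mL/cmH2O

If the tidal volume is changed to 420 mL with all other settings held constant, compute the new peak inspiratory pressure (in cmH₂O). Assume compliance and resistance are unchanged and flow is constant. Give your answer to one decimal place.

Flow: 49 L/min ÷ 60 = 0.8167 L/s.
PIP = Vt/C + R·V̇ + PEEP (constant-flow equation of motion).
Only the elastic term changes: ΔPIP = ΔVt / C = (420 − 485) / 79.5 = -0.8176 cmH2O.
Original PIP = 485/79.5 + 29.5×0.8167 + 4 = 34.193 cmH2O; new PIP = 34.193 + (-0.8176) = 33.375 cmH2O.

33.4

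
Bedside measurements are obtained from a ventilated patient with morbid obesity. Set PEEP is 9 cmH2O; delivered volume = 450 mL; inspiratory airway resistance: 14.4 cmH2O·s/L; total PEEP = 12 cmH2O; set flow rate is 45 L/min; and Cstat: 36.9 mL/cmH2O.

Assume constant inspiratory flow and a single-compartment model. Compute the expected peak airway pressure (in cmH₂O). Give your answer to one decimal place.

Flow: 45 L/min ÷ 60 = 0.75 L/s.
Total PEEP = 12 cmH2O (set 9 + intrinsic 3); this is the baseline alveolar pressure.
Equation of motion (constant flow): PIP = Vt/C + R·V̇ + PEEP.
PIP = 450/36.9 + 14.4×0.75 + 12 = 12.195 + 10.8 + 12 = 34.995 cmH2O.

35.0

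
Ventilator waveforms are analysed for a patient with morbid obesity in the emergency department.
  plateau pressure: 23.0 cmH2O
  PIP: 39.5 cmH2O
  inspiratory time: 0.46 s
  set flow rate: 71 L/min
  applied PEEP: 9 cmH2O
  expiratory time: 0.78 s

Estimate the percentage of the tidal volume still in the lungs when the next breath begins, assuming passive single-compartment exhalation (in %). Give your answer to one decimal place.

Flow: 71 L/min ÷ 60 = 1.1833 L/s.
Vt = flow × Ti = 1.1833 L/s × 0.46 s × 1000 mL/L = 544.32 mL.
R = (PIP − Pplat)/V̇ = (39.5 − 23.0) / 1.1833 = 16.5/1.1833 = 13.944 cmH2O·s/L.
C = Vt/(Pplat − PEEP) = 544.32 / (23.0 − 9) = 544.32/14.0 = 38.88 mL/cmH2O.
τ = R × C = 13.944 × 0.03888 L/cmH2O = 0.5421 s.
Fraction remaining at end-expiration = e^(−Te/τ) = e^(−0.78/0.5421) = 0.2372 → 23.72%.

23.7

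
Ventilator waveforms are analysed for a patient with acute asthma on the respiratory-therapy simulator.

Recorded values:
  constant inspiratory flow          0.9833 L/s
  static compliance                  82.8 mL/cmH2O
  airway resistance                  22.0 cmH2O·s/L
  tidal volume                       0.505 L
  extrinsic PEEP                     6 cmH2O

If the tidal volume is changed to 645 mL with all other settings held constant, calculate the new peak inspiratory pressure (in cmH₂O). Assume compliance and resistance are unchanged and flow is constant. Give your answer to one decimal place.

PIP = Vt/C + R·V̇ + PEEP (constant-flow equation of motion).
Only the elastic term changes: ΔPIP = ΔVt / C = (645 − 505) / 82.8 = 1.691 cmH2O.
Original PIP = 505/82.8 + 22.0×0.9833 + 6 = 33.732 cmH2O; new PIP = 33.732 + (1.691) = 35.423 cmH2O.

35.4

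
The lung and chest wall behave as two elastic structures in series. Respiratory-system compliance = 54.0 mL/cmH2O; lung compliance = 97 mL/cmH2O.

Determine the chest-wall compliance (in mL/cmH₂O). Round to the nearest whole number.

122

1/Ccw = 1/Crs − 1/CL.
1/Ccw = 1/54.0 − 1/97 = 0.008209.
Ccw = 121.82 mL/cmH2O.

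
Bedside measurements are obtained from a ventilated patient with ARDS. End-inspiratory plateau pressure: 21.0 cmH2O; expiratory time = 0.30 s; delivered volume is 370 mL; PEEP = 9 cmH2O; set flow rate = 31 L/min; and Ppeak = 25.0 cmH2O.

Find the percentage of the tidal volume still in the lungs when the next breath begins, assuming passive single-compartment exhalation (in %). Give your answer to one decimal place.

Flow: 31 L/min ÷ 60 = 0.5167 L/s.
R = (PIP − Pplat)/V̇ = (25.0 − 21.0) / 0.5167 = 4.0/0.5167 = 7.741 cmH2O·s/L.
C = Vt/(Pplat − PEEP) = 370.0 / (21.0 − 9) = 370.0/12.0 = 30.833 mL/cmH2O.
τ = R × C = 7.741 × 0.03083 L/cmH2O = 0.2387 s.
Fraction remaining at end-expiration = e^(−Te/τ) = e^(−0.30/0.2387) = 0.2846 → 28.46%.

28.5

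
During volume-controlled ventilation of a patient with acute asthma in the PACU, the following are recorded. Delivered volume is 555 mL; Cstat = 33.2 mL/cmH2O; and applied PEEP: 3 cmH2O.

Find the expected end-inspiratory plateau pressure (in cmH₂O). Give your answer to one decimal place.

19.7

Pplat = PEEP + Vt / Cstat = 3 + 555 / 33.2 = 3 + 16.717 = 19.717 cmH2O.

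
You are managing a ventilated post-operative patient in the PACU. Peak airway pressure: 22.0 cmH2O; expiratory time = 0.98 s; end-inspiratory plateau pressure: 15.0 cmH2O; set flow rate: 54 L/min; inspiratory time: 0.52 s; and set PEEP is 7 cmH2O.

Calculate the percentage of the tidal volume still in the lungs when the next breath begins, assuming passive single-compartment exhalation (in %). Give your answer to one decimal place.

11.6

Flow: 54 L/min ÷ 60 = 0.9 L/s.
Vt = flow × Ti = 0.9 L/s × 0.52 s × 1000 mL/L = 468.0 mL.
R = (PIP − Pplat)/V̇ = (22.0 − 15.0) / 0.9 = 7.0/0.9 = 7.778 cmH2O·s/L.
C = Vt/(Pplat − PEEP) = 468.0 / (15.0 − 7) = 468.0/8.0 = 58.5 mL/cmH2O.
τ = R × C = 7.778 × 0.0585 L/cmH2O = 0.455 s.
Fraction remaining at end-expiration = e^(−Te/τ) = e^(−0.98/0.455) = 0.116 → 11.6%.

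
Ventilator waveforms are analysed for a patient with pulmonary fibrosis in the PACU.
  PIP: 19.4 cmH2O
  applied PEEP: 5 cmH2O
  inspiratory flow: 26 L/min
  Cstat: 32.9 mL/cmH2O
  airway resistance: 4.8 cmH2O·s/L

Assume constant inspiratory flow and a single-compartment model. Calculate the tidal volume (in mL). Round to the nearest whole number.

405

Flow: 26 L/min ÷ 60 = 0.4333 L/s.
Equation of motion (constant flow): PIP = Vt/C + R·V̇ + PEEP.
Vt/C = PIP − R·V̇ − PEEP = 19.4 − 2.08 − 5 = 12.32 cmH2O.
Vt = C × 12.32 = 32.9 × 12.32 = 405.33 mL.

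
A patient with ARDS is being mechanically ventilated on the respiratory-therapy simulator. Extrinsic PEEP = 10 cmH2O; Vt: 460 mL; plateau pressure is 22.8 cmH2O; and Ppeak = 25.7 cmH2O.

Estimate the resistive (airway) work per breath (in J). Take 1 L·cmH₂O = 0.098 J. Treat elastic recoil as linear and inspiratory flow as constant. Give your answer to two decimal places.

With constant inspiratory flow the resistive pressure is constant at PIP − Pplat = 25.7 − 22.8 = 2.9 cmH2O, so resistive work = 2.9 × 0.460 = 1.334 L·cmH2O.
× 0.098 J/(L·cmH2O) → 0.1307 J.

0.13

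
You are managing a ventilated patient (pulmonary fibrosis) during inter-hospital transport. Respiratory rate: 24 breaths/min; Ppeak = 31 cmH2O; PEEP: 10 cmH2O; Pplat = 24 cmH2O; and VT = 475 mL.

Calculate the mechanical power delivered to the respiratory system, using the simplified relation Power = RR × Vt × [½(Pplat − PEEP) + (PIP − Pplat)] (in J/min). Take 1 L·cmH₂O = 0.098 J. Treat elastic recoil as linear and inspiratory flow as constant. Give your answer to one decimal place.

15.6

Per-breath work = Vt × [½(Pplat−PEEP) + (PIP−Pplat)] = 0.475 × [0.5×14.0 + 7.0] = 0.475 × 14.0 = 6.65 L·cmH2O.
Power = 24 × 6.65 = 159.6 L·cmH2O/min.
× 0.098 J/(L·cmH2O) → 15.641 J/min.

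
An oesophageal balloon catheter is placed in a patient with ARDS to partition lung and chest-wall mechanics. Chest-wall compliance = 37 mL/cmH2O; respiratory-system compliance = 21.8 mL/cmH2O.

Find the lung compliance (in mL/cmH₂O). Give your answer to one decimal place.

53.1

1/CL = 1/Crs − 1/Ccw.
1/CL = 1/21.8 − 1/37 = 0.01884.
CL = 53.079 mL/cmH2O.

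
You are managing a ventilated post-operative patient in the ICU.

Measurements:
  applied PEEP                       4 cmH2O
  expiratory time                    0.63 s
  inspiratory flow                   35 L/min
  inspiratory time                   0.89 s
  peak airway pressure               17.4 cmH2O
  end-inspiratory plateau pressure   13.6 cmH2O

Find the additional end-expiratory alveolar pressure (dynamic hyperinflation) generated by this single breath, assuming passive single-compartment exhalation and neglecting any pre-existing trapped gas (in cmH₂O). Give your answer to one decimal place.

Flow: 35 L/min ÷ 60 = 0.5833 L/s.
Vt = flow × Ti = 0.5833 L/s × 0.89 s × 1000 mL/L = 519.14 mL.
R = (PIP − Pplat)/V̇ = (17.4 − 13.6) / 0.5833 = 3.8/0.5833 = 6.515 cmH2O·s/L.
C = Vt/(Pplat − PEEP) = 519.14 / (13.6 − 4) = 519.14/9.6 = 54.077 mL/cmH2O.
τ = R × C = 6.515 × 0.05408 L/cmH2O = 0.3523 s.
Fraction remaining = e^(−Te/τ) = e^(−0.63/0.3523) = 0.1673; trapped volume = 519.14 × 0.1673 = 86.852 mL.
Additional alveolar pressure from trapping ≈ V_trapped / C = 86.852 / 54.077 = 1.606 cmH2O.

1.6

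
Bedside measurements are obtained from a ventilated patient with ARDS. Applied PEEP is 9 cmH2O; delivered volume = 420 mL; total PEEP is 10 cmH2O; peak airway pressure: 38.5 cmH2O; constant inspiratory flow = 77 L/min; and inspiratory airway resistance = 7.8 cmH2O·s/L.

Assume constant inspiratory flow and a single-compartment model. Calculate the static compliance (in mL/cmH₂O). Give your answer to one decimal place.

Flow: 77 L/min ÷ 60 = 1.2833 L/s.
Total PEEP = 10 cmH2O (set 9 + intrinsic 1); this is the baseline alveolar pressure.
Equation of motion (constant flow): PIP = Vt/C + R·V̇ + PEEP.
Vt/C = PIP − R·V̇ − PEEP = 38.5 − 7.8×1.2833 − 10 = 38.5 − 10.01 − 10 = 18.49 cmH2O.
C = Vt / 18.49 = 420 / 18.49 = 22.715 mL/cmH2O.

22.7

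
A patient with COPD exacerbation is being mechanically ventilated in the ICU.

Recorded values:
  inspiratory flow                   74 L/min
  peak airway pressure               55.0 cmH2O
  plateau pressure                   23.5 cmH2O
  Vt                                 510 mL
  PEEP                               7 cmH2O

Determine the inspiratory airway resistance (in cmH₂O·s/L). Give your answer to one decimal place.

Flow: 74 L/min ÷ 60 = 1.2333 L/s.
Raw = (PIP − Pplat) / flow = (55.0 − 23.5) / 1.2333 = 31.5 / 1.2333 = 25.541 cmH2O·s/L.

25.5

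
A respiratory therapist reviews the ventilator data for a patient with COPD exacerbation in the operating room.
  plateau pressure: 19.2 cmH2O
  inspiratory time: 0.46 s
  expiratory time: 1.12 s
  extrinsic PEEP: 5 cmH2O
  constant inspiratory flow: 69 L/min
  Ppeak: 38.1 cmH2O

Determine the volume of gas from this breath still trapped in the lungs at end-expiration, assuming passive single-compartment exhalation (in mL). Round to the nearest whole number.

85

Flow: 69 L/min ÷ 60 = 1.15 L/s.
Vt = flow × Ti = 1.15 L/s × 0.46 s × 1000 mL/L = 529.0 mL.
R = (PIP − Pplat)/V̇ = (38.1 − 19.2) / 1.15 = 18.9/1.15 = 16.435 cmH2O·s/L.
C = Vt/(Pplat − PEEP) = 529.0 / (19.2 − 5) = 529.0/14.2 = 37.254 mL/cmH2O.
τ = R × C = 16.435 × 0.03725 L/cmH2O = 0.6122 s.
Fraction remaining = e^(−Te/τ) = e^(−1.12/0.6122) = 0.1605.
Trapped volume = 529.0 × 0.1605 = 84.905 mL.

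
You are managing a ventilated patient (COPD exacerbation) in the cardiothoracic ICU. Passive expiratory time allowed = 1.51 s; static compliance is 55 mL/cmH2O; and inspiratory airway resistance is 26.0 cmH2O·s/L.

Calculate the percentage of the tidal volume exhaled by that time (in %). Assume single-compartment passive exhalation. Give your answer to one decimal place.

65.2

τ = R × C = 26.0 × 55 mL/cmH2O = 26.0 × 0.055 L/cmH2O = 1.43 s.
Passive exhalation: V(t)/V₀ = e^(−t/τ) = e^(−1.51/1.43) = 0.3479.
Fraction exhaled = 1 − 0.3479 = 0.6521 → 65.21%.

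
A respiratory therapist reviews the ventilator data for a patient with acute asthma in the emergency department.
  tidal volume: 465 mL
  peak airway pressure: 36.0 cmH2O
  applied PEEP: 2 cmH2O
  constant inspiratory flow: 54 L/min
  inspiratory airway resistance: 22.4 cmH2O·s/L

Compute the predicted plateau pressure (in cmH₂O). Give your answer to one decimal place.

15.8

Flow: 54 L/min ÷ 60 = 0.9 L/s.
Pplat = PIP − Raw × flow = 36.0 − 22.4 × 0.9 = 36.0 − 20.16 = 15.84 cmH2O.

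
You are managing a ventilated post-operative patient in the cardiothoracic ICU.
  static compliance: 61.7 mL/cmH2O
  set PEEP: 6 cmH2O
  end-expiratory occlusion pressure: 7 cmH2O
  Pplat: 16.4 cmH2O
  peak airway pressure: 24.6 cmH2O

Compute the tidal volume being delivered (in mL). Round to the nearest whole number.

580

End-expiratory occlusion gives total PEEP = 7 cmH2O (intrinsic PEEP = 7 − 6 = 1). Use total PEEP for the elastic gradient.
Vt = Cstat × (Pplat − PEEPtotal) = 61.7 × (16.4 − 7) = 61.7 × 9.4 = 579.98 mL.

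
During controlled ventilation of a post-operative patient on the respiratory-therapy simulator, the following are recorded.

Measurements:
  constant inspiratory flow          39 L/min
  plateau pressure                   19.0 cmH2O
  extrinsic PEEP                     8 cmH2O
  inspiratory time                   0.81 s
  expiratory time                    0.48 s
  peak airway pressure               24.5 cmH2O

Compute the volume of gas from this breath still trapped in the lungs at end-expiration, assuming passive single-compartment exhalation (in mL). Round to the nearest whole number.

161

Flow: 39 L/min ÷ 60 = 0.65 L/s.
Vt = flow × Ti = 0.65 L/s × 0.81 s × 1000 mL/L = 526.5 mL.
R = (PIP − Pplat)/V̇ = (24.5 − 19.0) / 0.65 = 5.5/0.65 = 8.462 cmH2O·s/L.
C = Vt/(Pplat − PEEP) = 526.5 / (19.0 − 8) = 526.5/11.0 = 47.864 mL/cmH2O.
τ = R × C = 8.462 × 0.04786 L/cmH2O = 0.405 s.
Fraction remaining = e^(−Te/τ) = e^(−0.48/0.405) = 0.3057.
Trapped volume = 526.5 × 0.3057 = 160.95 mL.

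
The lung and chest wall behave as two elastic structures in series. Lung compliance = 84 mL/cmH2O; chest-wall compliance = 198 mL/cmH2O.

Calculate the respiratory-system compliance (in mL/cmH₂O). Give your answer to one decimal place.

59.0

Lung and chest wall are elastances in series: 1/Crs = 1/CL + 1/Ccw.
1/Crs = 1/84 + 1/198 = 0.01696.
Crs = 58.962 mL/cmH2O.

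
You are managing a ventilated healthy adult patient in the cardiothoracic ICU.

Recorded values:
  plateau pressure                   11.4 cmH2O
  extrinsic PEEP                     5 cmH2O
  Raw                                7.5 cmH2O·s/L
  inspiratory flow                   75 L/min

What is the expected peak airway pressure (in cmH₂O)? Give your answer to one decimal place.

Flow: 75 L/min ÷ 60 = 1.25 L/s.
PIP = Pplat + Raw × flow = 11.4 + 7.5 × 1.25 = 11.4 + 9.375 = 20.775 cmH2O.

20.8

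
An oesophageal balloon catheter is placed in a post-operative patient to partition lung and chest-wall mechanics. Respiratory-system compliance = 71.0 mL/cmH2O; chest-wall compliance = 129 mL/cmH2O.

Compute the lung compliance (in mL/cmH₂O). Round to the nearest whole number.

158

1/CL = 1/Crs − 1/Ccw.
1/CL = 1/71.0 − 1/129 = 0.006333.
CL = 157.9 mL/cmH2O.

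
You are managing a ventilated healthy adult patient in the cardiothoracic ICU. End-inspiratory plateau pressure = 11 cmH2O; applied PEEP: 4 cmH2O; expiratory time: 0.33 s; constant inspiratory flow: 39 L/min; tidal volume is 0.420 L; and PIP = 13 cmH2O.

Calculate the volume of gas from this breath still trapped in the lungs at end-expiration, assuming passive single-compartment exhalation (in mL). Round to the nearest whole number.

70

Flow: 39 L/min ÷ 60 = 0.65 L/s.
R = (PIP − Pplat)/V̇ = (13 − 11) / 0.65 = 2.0/0.65 = 3.077 cmH2O·s/L.
C = Vt/(Pplat − PEEP) = 420.0 / (11 − 4) = 420.0/7.0 = 60.0 mL/cmH2O.
τ = R × C = 3.077 × 0.06 L/cmH2O = 0.1846 s.
Fraction remaining = e^(−Te/τ) = e^(−0.33/0.1846) = 0.1674.
Trapped volume = 420.0 × 0.1674 = 70.308 mL.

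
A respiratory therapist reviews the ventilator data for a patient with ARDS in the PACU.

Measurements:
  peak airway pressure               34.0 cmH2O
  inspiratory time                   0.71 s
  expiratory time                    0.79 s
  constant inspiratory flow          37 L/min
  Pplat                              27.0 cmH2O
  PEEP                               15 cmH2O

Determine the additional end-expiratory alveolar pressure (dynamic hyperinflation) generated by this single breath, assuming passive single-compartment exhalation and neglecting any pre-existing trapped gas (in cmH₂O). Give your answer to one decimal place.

1.8

Flow: 37 L/min ÷ 60 = 0.6167 L/s.
Vt = flow × Ti = 0.6167 L/s × 0.71 s × 1000 mL/L = 437.86 mL.
R = (PIP − Pplat)/V̇ = (34.0 − 27.0) / 0.6167 = 7.0/0.6167 = 11.351 cmH2O·s/L.
C = Vt/(Pplat − PEEP) = 437.86 / (27.0 − 15) = 437.86/12.0 = 36.488 mL/cmH2O.
τ = R × C = 11.351 × 0.03649 L/cmH2O = 0.4142 s.
Fraction remaining = e^(−Te/τ) = e^(−0.79/0.4142) = 0.1485; trapped volume = 437.86 × 0.1485 = 65.022 mL.
Additional alveolar pressure from trapping ≈ V_trapped / C = 65.022 / 36.488 = 1.782 cmH2O.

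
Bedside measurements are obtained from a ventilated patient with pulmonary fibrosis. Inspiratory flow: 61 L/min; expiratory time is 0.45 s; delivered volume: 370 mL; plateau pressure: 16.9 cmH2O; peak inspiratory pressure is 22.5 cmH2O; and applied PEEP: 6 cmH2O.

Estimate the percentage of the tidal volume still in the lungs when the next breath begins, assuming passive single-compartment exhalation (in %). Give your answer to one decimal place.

9.0

Flow: 61 L/min ÷ 60 = 1.0167 L/s.
R = (PIP − Pplat)/V̇ = (22.5 − 16.9) / 1.0167 = 5.6/1.0167 = 5.508 cmH2O·s/L.
C = Vt/(Pplat − PEEP) = 370.0 / (16.9 − 6) = 370.0/10.9 = 33.945 mL/cmH2O.
τ = R × C = 5.508 × 0.03395 L/cmH2O = 0.187 s.
Fraction remaining at end-expiration = e^(−Te/τ) = e^(−0.45/0.187) = 0.09014 → 9.014%.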